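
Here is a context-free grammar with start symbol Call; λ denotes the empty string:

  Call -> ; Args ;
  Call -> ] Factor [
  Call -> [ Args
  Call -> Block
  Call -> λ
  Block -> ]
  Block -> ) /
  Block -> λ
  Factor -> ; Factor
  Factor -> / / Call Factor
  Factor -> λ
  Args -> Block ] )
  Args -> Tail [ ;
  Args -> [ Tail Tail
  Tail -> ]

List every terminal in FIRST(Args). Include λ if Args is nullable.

{ ), [, ] }

From Args -> Block ] ): Block nullable, take FIRST(Block) ∪ {]} = { ), ] }.
From Args -> Tail [ ;: add FIRST(Tail) = { ] }.
Args -> [ Tail Tail contributes {[}.
Union: FIRST(Args) = { ), [, ] }.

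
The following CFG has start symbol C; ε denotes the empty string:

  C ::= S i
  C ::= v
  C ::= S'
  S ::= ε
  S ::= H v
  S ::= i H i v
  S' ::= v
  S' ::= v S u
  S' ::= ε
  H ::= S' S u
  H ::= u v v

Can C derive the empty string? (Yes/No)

C ::= S' and each of S' is nullable, so C ⇒* ε.

Yes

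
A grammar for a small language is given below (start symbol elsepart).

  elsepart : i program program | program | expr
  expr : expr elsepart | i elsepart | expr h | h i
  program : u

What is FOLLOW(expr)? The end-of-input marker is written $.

{ $, h, i, u }

In elsepart : expr: expr is at the end, add FOLLOW(elsepart) = { $, h, i, u }.
In expr : expr elsepart: add FIRST(elsepart) = { h, i, u }.
In expr : expr h: add FIRST(h) = { h }.
Union: FOLLOW(expr) = { $, h, i, u }.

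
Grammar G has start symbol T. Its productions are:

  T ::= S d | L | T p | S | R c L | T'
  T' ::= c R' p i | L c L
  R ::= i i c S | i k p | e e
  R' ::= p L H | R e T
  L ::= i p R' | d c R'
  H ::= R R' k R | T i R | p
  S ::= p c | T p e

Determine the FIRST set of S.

S ::= p c contributes {p}.
From S ::= T p e: add FIRST(T) = { c, d, e, i, p }.
Union: FIRST(S) = { c, d, e, i, p }.

{ c, d, e, i, p }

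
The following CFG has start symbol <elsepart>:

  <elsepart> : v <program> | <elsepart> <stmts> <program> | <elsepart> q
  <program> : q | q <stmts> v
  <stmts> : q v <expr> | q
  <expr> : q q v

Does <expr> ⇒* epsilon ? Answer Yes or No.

No nonterminal in this grammar is nullable.
No production of <expr> has an RHS whose symbols are all nullable, so <expr> is not nullable.

No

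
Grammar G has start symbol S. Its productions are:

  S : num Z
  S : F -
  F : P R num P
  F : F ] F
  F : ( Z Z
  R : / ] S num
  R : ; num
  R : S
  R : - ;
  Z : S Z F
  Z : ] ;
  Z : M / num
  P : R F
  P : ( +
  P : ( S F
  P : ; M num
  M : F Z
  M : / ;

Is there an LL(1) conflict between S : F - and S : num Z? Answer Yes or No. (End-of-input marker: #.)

FIRST(F -) = { (, -, /, ;, num } and FIRST(num Z) = { num }.
Both contain num, so the two alternatives are not disjoint — LL(1) conflict.

Yes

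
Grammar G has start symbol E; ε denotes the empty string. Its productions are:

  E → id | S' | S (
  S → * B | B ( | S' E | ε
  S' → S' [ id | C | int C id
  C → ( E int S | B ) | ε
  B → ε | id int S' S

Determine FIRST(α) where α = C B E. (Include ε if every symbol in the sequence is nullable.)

Add FIRST(C)\{ε} = { (, ), id }; C is nullable, continue.
Add FIRST(B)\{ε} = { id }; B is nullable, continue.
Add FIRST(E)\{ε} = { (, ), *, [, id, int }; E is nullable, continue.
Every symbol is nullable, so include ε.

{ (, ), *, [, id, int, ε }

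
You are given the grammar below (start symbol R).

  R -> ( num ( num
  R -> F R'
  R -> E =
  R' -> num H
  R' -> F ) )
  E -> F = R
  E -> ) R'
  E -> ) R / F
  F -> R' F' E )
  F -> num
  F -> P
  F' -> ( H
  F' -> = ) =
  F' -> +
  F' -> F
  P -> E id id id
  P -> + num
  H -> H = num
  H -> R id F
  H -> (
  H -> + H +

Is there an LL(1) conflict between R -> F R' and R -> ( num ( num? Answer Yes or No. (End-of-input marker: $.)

No

FIRST(F R') = { ), +, num } and FIRST(( num ( num) = { ( }.
The FIRST sets are disjoint and neither alternative is nullable — no conflict.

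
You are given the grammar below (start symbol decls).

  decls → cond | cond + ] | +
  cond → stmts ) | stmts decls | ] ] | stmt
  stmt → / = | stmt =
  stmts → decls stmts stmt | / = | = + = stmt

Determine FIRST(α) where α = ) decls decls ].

{ ) }

) is a terminal; add {)} and stop.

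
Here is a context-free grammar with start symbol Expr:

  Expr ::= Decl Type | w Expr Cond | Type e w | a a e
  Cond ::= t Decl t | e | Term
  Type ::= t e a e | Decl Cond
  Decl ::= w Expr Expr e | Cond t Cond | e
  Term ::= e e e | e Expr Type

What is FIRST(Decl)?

{ e, t, w }

Decl ::= w Expr Expr e contributes {w}.
From Decl ::= Cond t Cond: add FIRST(Cond) = { e, t }.
Decl ::= e contributes {e}.
Union: FIRST(Decl) = { e, t, w }.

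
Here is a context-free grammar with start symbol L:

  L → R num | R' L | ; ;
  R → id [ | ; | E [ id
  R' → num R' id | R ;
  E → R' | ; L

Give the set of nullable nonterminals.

No nonterminal has an empty production or an RHS whose symbols are all nullable.

{ } (none)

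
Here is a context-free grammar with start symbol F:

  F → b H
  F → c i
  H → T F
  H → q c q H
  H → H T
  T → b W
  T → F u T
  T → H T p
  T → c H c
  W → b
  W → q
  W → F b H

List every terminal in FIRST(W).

{ b, c, q }

W → b contributes {b}.
W → q contributes {q}.
From W → F b H: add FIRST(F) = { b, c }.
Union: FIRST(W) = { b, c, q }.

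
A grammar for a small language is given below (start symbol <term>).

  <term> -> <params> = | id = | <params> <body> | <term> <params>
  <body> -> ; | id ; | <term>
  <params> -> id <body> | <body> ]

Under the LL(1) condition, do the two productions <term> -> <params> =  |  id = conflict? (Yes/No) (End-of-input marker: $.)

FIRST(<params> =) = { ;, id } and FIRST(id =) = { id }.
Both contain id, so the two alternatives are not disjoint — LL(1) conflict.

Yes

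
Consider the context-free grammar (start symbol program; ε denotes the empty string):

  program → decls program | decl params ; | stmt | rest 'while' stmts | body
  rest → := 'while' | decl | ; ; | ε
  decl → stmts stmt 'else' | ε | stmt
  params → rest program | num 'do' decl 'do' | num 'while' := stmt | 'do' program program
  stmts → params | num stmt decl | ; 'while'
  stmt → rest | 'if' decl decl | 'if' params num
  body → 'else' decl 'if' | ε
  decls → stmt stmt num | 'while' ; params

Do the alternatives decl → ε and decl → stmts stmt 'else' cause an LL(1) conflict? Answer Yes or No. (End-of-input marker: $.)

Yes

FIRST(ε) = { ε } and FIRST(stmts stmt 'else') = { 'do', 'else', 'if', 'while', :=, ;, num }.
The first alternative is nullable and FOLLOW(decl) = { $, 'do', 'else', 'if', 'while', :=, ;, num } shares 'do' with FIRST of the second — conflict.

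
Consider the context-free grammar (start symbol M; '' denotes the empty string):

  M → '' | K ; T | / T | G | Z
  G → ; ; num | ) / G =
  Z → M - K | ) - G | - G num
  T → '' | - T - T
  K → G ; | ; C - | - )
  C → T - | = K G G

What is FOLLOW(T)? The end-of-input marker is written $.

{ $, - }

In M → K ; T: T is at the end, add FOLLOW(M) = { $, - }.
In M → / T: T is at the end, add FOLLOW(M) = { $, - }.
In T → - T - T: add FIRST(- T) = { - }.
In T → - T - T: T is at the end, add FOLLOW(T) = { $, - }.
In C → T -: add FIRST(-) = { - }.
Union: FOLLOW(T) = { $, - }.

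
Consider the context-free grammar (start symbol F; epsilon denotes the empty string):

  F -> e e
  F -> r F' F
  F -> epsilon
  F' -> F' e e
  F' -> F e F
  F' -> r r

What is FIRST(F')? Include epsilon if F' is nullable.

From F' -> F' e e: add FIRST(F') = { e, r }.
From F' -> F e F: F nullable, take FIRST(F) ∪ {e} = { e, r }.
F' -> r r contributes {r}.
Union: FIRST(F') = { e, r }.

{ e, r }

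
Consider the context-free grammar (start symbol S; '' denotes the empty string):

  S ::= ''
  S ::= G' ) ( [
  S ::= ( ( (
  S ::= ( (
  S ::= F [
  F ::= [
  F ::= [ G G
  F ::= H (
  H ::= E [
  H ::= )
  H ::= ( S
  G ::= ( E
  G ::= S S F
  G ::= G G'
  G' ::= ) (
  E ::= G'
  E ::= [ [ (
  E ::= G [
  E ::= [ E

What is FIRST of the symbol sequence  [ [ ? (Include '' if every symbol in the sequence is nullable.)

{ [ }

[ is a terminal; add {[} and stop.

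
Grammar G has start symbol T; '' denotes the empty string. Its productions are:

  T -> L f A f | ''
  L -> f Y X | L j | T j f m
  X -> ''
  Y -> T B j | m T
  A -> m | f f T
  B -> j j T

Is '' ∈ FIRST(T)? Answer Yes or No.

Yes

T has an ''-production, so T ⇒ ''.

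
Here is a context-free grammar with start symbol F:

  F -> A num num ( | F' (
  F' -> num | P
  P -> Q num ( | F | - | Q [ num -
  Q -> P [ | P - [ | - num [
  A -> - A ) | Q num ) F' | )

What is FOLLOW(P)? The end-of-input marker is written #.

In F' -> P: P is at the end, add FOLLOW(F') = { (, ), num }.
In Q -> P [: add FIRST([) = { [ }.
In Q -> P - [: add FIRST(- [) = { - }.
Union: FOLLOW(P) = { (, ), -, [, num }.

{ (, ), -, [, num }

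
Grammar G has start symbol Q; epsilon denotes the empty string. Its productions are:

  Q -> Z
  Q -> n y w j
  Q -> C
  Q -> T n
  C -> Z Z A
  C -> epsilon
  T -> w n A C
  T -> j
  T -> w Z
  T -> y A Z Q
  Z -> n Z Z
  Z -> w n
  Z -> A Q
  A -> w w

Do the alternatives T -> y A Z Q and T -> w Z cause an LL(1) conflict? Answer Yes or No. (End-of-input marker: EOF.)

FIRST(y A Z Q) = { y } and FIRST(w Z) = { w }.
The FIRST sets are disjoint and neither alternative is nullable — no conflict.

No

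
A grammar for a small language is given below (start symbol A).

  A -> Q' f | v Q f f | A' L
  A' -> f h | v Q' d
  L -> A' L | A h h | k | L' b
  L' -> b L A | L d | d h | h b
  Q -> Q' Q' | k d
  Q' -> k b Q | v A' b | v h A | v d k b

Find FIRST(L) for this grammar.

{ b, d, f, h, k, v }

From L -> A' L: add FIRST(A') = { f, v }.
From L -> A h h: add FIRST(A) = { f, k, v }.
L -> k contributes {k}.
From L -> L' b: add FIRST(L') = { b, d, f, h, k, v }.
Union: FIRST(L) = { b, d, f, h, k, v }.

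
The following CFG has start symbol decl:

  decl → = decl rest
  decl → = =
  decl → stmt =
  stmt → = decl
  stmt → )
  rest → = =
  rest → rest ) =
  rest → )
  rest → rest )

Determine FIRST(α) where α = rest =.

{ ), = }

Add FIRST(rest) = { ), = }; rest is not nullable, stop.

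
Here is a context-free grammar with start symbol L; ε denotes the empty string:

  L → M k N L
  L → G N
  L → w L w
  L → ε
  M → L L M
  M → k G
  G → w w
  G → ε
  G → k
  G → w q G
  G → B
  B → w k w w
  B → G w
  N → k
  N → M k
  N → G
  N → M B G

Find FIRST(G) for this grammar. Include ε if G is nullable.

{ k, w, ε }

G → w w contributes {w}.
G → ε contributes ε.
G → k contributes {k}.
G → w q G contributes {w}.
From G → B: add FIRST(B) = { k, w }.
Union: FIRST(G) = { k, w, ε }.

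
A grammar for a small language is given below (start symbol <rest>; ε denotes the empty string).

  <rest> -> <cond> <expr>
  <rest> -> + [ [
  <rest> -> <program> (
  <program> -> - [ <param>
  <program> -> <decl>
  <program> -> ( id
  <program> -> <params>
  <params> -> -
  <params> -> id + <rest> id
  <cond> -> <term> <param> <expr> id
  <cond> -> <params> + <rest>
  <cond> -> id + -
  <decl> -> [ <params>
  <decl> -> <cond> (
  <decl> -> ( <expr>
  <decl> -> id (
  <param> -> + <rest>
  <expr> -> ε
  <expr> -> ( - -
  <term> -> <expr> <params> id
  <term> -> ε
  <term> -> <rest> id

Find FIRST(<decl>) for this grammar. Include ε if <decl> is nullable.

{ (, +, -, [, id }

<decl> -> [ <params> contributes {[}.
From <decl> -> <cond> (: add FIRST(<cond>) = { (, +, -, [, id }.
<decl> -> ( <expr> contributes {(}.
<decl> -> id ( contributes {id}.
Union: FIRST(<decl>) = { (, +, -, [, id }.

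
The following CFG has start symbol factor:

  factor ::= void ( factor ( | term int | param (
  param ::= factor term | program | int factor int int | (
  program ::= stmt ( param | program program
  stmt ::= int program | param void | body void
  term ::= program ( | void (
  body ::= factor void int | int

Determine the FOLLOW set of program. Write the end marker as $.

{ (, int, void }

In param ::= program: program is at the end, add FOLLOW(param) = { (, int, void }.
In program ::= program program: add FIRST(program) = { (, int, void }.
In program ::= program program: program is at the end, add FOLLOW(program) = { (, int, void }.
In stmt ::= int program: program is at the end, add FOLLOW(stmt) = { ( }.
In term ::= program (: add FIRST(() = { ( }.
Union: FOLLOW(program) = { (, int, void }.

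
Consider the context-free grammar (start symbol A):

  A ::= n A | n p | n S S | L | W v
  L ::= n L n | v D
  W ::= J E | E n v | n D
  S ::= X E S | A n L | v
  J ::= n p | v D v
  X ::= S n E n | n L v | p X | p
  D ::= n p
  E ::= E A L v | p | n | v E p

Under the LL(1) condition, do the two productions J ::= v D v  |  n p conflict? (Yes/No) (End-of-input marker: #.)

No

FIRST(v D v) = { v } and FIRST(n p) = { n }.
The FIRST sets are disjoint and neither alternative is nullable — no conflict.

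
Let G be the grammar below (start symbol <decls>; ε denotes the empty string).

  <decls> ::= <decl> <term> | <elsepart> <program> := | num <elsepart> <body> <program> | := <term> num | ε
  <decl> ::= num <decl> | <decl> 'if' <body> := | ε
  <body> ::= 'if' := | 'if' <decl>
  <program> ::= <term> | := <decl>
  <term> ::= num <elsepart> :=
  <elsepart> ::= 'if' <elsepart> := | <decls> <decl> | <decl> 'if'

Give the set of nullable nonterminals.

Directly nullable (have an ε-production): <decls>, <decl>.
<elsepart> ::= <decls> <decl> with every symbol nullable, so <elsepart> is nullable.
No other nonterminal has a production whose RHS symbols are all nullable.

{ <decl>, <decls>, <elsepart> }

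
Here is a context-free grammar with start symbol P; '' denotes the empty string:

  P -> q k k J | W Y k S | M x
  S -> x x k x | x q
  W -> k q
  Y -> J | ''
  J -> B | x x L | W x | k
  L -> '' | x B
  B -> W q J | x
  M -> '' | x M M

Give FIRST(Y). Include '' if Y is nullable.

{ k, x, '' }

From Y -> J: add FIRST(J) = { k, x }.
Y -> '' contributes ''.
Union: FIRST(Y) = { k, x, '' }.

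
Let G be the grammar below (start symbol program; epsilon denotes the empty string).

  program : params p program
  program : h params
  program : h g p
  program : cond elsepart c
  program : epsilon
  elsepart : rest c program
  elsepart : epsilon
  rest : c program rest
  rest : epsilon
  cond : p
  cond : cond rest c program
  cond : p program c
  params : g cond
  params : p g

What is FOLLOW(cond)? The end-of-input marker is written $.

{ $, c, p }

In program : cond elsepart c: add FIRST(elsepart c) = { c }.
In cond : cond rest c program: add FIRST(rest c program) = { c }.
In params : g cond: cond is at the end, add FOLLOW(params) = { $, c, p }.
Union: FOLLOW(cond) = { $, c, p }.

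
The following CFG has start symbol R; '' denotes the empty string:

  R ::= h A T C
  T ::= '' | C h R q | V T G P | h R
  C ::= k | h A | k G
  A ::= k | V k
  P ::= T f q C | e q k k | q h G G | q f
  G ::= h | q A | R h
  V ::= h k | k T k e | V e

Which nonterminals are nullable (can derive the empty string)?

{ T }

Directly nullable (have an ''-production): T.
No other nonterminal has a production whose RHS symbols are all nullable.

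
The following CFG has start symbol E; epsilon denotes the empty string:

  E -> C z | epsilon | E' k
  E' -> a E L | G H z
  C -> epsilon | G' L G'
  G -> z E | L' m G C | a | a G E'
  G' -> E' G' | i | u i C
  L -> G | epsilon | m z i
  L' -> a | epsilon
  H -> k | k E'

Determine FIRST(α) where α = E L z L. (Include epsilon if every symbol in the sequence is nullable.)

Add FIRST(E)\{epsilon} = { a, i, m, u, z }; E is nullable, continue.
Add FIRST(L)\{epsilon} = { a, m, z }; L is nullable, continue.
z is a terminal; add {z} and stop.

{ a, i, m, u, z }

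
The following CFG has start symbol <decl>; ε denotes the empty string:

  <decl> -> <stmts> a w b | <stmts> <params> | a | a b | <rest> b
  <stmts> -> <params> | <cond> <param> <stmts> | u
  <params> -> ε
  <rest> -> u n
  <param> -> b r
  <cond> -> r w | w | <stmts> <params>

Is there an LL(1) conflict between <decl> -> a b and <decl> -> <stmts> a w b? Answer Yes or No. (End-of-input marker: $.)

Yes

FIRST(a b) = { a } and FIRST(<stmts> a w b) = { a, b, r, u, w }.
Both contain a, so the two alternatives are not disjoint — LL(1) conflict.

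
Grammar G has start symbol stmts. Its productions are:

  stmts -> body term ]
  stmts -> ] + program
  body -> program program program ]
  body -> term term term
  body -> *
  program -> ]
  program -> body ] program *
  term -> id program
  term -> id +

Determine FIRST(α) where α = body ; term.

{ *, ], id }

Add FIRST(body) = { *, ], id }; body is not nullable, stop.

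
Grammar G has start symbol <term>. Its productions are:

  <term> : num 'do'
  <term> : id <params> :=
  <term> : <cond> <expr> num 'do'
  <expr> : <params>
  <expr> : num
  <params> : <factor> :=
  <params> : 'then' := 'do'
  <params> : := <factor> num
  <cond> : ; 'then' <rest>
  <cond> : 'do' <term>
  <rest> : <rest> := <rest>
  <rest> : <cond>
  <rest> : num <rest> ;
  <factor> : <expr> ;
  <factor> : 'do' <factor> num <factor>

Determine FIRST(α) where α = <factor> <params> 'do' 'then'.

{ 'do', 'then', :=, num }

Add FIRST(<factor>) = { 'do', 'then', :=, num }; <factor> is not nullable, stop.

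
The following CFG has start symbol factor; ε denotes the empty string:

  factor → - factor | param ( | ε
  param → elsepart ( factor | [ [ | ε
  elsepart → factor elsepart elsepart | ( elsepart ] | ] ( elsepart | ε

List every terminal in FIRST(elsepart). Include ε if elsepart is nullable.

{ (, -, [, ], ε }

From elsepart → factor elsepart elsepart: factor, elsepart, elsepart nullable, take FIRST(factor) ∪ FIRST(elsepart) ∪ FIRST(elsepart) = { (, -, [, ] }; also ε since the whole RHS is nullable.
elsepart → ( elsepart ] contributes {(}.
elsepart → ] ( elsepart contributes {]}.
elsepart → ε contributes ε.
Union: FIRST(elsepart) = { (, -, [, ], ε }.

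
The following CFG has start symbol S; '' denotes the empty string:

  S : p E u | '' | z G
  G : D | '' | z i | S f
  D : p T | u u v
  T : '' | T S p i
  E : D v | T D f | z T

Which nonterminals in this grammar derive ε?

{ G, S, T }

Directly nullable (have an ''-production): S, G, T.
No other nonterminal has a production whose RHS symbols are all nullable.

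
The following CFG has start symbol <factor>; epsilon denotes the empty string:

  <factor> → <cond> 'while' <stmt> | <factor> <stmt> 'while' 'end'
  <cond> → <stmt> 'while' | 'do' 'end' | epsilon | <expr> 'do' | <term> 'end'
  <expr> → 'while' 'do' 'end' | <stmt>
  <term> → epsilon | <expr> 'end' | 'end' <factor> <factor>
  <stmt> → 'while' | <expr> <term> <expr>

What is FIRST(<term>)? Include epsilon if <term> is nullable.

{ 'end', 'while', epsilon }

<term> → epsilon contributes epsilon.
From <term> → <expr> 'end': add FIRST(<expr>) = { 'while' }.
<term> → 'end' <factor> <factor> contributes {'end'}.
Union: FIRST(<term>) = { 'end', 'while', epsilon }.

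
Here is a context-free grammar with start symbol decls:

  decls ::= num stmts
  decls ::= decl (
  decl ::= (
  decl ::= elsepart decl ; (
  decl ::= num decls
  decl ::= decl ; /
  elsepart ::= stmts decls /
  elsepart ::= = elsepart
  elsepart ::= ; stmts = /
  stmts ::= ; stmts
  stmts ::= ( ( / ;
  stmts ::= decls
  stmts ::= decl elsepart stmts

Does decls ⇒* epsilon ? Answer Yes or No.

No

No nonterminal in this grammar is nullable.
No production of decls has an RHS whose symbols are all nullable, so decls is not nullable.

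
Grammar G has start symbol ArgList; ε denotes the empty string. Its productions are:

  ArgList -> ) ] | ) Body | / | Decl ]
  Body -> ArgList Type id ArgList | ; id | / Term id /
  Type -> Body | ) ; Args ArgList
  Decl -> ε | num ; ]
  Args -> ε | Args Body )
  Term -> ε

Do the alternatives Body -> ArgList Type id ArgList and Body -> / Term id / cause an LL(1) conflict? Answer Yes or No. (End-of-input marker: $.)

Yes

FIRST(ArgList Type id ArgList) = { ), /, ], num } and FIRST(/ Term id /) = { / }.
Both contain /, so the two alternatives are not disjoint — LL(1) conflict.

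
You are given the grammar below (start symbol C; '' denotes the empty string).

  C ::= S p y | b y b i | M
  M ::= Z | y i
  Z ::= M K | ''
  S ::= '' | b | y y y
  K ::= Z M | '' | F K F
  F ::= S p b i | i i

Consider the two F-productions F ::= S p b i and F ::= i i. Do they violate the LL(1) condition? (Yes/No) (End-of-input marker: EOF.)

No

FIRST(S p b i) = { b, p, y } and FIRST(i i) = { i }.
The FIRST sets are disjoint and neither alternative is nullable — no conflict.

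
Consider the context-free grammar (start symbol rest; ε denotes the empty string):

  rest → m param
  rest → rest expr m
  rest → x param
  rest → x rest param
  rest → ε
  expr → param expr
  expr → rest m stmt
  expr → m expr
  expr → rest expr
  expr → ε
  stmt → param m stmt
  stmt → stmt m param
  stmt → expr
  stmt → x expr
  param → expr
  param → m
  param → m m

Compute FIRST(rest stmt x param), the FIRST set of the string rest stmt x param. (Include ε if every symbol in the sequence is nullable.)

Add FIRST(rest)\{ε} = { m, x }; rest is nullable, continue.
Add FIRST(stmt)\{ε} = { m, x }; stmt is nullable, continue.
x is a terminal; add {x} and stop.

{ m, x }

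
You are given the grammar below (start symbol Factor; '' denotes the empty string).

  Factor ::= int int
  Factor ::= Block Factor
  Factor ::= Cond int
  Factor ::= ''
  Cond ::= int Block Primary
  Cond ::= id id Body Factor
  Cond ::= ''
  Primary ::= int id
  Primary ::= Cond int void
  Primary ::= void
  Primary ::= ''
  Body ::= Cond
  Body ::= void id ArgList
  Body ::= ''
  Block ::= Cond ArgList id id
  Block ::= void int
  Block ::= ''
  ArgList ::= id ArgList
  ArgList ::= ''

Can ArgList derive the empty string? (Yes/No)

ArgList has an ''-production, so ArgList ⇒ ''.

Yes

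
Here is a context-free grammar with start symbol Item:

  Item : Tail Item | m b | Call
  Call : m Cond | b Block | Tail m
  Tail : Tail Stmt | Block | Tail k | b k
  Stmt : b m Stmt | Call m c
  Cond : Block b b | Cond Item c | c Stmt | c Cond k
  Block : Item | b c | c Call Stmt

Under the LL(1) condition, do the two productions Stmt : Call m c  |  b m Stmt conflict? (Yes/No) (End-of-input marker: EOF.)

FIRST(Call m c) = { b, c, m } and FIRST(b m Stmt) = { b }.
Both contain b, so the two alternatives are not disjoint — LL(1) conflict.

Yes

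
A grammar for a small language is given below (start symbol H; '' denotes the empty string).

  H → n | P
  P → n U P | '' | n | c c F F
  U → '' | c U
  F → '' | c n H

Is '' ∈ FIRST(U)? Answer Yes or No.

Yes

U has an ''-production, so U ⇒ ''.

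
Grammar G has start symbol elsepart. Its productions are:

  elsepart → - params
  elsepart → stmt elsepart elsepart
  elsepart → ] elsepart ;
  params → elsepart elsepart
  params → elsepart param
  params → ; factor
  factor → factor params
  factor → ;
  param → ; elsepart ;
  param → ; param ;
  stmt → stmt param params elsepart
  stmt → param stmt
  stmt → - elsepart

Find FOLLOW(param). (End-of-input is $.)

In params → elsepart param: param is at the end, add FOLLOW(params) = { $, -, ;, ] }.
In param → ; param ;: add FIRST(;) = { ; }.
In stmt → stmt param params elsepart: add FIRST(params elsepart) = { -, ;, ] }.
In stmt → param stmt: add FIRST(stmt) = { -, ; }.
Union: FOLLOW(param) = { $, -, ;, ] }.

{ $, -, ;, ] }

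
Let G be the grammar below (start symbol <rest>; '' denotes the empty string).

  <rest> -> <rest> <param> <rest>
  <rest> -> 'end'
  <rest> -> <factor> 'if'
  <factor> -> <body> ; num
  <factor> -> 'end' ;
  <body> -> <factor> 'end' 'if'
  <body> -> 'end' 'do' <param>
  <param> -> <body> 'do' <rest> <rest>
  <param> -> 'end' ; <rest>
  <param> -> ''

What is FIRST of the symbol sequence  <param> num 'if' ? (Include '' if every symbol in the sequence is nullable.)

Add FIRST(<param>)\{''} = { 'end' }; <param> is nullable, continue.
num is a terminal; add {num} and stop.

{ 'end', num }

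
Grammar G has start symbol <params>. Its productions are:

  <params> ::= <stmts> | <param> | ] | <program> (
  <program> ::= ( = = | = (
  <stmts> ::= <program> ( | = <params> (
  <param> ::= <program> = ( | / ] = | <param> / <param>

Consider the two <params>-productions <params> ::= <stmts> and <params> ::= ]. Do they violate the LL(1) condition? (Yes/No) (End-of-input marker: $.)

No

FIRST(<stmts>) = { (, = } and FIRST(]) = { ] }.
The FIRST sets are disjoint and neither alternative is nullable — no conflict.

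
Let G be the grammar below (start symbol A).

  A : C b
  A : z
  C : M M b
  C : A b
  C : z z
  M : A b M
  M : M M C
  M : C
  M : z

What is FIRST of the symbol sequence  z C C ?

{ z }

z is a terminal; add {z} and stop.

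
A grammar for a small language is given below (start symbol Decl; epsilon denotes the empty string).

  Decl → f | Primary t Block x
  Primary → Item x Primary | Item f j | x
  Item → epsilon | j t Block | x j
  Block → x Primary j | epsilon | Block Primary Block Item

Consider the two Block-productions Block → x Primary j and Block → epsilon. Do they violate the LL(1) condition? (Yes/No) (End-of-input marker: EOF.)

FIRST(x Primary j) = { x } and FIRST(epsilon) = { epsilon }.
The second alternative is nullable and FOLLOW(Block) = { f, j, x } shares x with FIRST of the first — conflict.

Yes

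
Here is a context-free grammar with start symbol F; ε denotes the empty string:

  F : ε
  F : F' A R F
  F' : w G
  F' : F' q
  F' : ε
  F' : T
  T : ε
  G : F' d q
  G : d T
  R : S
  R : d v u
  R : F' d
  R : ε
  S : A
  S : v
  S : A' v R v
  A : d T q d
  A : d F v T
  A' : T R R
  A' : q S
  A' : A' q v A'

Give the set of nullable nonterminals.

{ A', F, F', R, T }

Directly nullable (have an ε-production): F, F', T, R.
A' : T R R with every symbol nullable, so A' is nullable.
No other nonterminal has a production whose RHS symbols are all nullable.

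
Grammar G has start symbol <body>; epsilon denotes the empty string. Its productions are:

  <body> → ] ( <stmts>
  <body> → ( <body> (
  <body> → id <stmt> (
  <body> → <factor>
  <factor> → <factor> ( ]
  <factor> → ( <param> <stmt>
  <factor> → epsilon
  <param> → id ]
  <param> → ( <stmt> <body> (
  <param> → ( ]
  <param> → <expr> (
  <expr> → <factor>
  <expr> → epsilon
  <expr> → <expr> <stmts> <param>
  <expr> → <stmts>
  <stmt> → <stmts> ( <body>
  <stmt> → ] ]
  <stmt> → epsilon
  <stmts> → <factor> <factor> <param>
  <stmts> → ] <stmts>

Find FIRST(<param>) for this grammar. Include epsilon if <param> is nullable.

<param> → id ] contributes {id}.
<param> → ( <stmt> <body> ( contributes {(}.
<param> → ( ] contributes {(}.
From <param> → <expr> (: <expr> nullable, take FIRST(<expr>) ∪ {(} = { (, ], id }.
Union: FIRST(<param>) = { (, ], id }.

{ (, ], id }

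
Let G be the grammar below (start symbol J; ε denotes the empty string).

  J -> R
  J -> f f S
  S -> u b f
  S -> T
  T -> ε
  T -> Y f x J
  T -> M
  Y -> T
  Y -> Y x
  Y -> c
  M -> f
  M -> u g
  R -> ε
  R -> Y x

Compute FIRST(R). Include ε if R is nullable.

{ c, f, u, x, ε }

R -> ε contributes ε.
From R -> Y x: Y nullable, take FIRST(Y) ∪ {x} = { c, f, u, x }.
Union: FIRST(R) = { c, f, u, x, ε }.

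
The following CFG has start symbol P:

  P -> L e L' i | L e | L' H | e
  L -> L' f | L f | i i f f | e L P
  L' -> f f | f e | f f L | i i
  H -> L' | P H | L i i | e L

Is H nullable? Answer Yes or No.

No

No nonterminal in this grammar is nullable.
No production of H has an RHS whose symbols are all nullable, so H is not nullable.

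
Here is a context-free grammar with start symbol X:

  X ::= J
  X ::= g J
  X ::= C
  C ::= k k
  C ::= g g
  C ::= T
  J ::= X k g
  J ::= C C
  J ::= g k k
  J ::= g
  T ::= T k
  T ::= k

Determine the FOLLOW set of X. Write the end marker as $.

{ $, k }

X is the start symbol, so $ ∈ FOLLOW(X).
In J ::= X k g: add FIRST(k g) = { k }.
Union: FOLLOW(X) = { $, k }.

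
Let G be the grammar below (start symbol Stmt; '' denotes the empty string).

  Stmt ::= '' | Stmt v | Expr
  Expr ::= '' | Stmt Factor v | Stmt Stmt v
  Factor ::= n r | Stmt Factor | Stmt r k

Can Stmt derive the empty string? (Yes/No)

Yes

Stmt has an ''-production, so Stmt ⇒ ''.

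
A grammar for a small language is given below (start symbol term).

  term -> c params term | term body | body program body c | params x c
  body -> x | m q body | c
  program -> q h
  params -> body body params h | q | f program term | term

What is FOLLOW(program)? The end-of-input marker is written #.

In term -> body program body c: add FIRST(body c) = { c, m, x }.
In params -> f program term: add FIRST(term) = { c, f, m, q, x }.
Union: FOLLOW(program) = { c, f, m, q, x }.

{ c, f, m, q, x }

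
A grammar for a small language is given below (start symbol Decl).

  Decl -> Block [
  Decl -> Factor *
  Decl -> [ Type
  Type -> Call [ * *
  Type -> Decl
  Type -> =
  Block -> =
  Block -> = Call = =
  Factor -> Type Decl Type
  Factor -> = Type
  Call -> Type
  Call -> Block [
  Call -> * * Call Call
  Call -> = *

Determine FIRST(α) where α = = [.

= is a terminal; add {=} and stop.

{ = }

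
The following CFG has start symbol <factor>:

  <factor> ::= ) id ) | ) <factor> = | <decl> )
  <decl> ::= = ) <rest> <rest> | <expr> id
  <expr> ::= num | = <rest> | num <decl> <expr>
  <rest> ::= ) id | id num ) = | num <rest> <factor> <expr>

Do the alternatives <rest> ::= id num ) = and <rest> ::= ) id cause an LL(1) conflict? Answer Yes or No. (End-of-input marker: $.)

FIRST(id num ) =) = { id } and FIRST() id) = { ) }.
The FIRST sets are disjoint and neither alternative is nullable — no conflict.

No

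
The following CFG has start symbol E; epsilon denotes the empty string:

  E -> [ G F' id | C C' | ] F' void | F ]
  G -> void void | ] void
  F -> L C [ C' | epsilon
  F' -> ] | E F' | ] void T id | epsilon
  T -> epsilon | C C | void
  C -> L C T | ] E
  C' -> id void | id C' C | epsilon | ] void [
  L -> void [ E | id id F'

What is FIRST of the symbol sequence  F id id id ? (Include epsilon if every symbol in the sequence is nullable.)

{ id, void }

Add FIRST(F)\{epsilon} = { id, void }; F is nullable, continue.
id is a terminal; add {id} and stop.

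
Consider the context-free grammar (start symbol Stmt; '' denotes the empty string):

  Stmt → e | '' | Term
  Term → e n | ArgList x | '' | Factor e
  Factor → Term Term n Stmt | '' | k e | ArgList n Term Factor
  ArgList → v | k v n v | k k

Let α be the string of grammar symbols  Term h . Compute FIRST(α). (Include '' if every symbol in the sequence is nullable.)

{ e, h, k, n, v }

Add FIRST(Term)\{''} = { e, k, n, v }; Term is nullable, continue.
h is a terminal; add {h} and stop.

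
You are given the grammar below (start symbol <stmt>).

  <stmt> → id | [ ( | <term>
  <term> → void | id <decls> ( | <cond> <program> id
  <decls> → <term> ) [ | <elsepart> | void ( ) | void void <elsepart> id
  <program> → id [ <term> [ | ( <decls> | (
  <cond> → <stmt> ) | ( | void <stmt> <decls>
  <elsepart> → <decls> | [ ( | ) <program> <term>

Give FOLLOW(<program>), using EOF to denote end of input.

{ (, [, id, void }

In <term> → <cond> <program> id: add FIRST(id) = { id }.
In <elsepart> → ) <program> <term>: add FIRST(<term>) = { (, [, id, void }.
Union: FOLLOW(<program>) = { (, [, id, void }.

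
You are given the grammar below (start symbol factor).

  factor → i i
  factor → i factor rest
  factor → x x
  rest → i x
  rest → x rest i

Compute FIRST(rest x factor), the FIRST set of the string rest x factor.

Add FIRST(rest) = { i, x }; rest is not nullable, stop.

{ i, x }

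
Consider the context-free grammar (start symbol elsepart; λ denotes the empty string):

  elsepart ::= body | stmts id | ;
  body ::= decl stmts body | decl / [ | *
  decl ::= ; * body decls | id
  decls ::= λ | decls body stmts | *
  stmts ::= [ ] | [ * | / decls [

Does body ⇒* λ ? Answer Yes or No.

Nullable nonterminals: decls.
No production of body has an RHS whose symbols are all nullable, so body is not nullable.

No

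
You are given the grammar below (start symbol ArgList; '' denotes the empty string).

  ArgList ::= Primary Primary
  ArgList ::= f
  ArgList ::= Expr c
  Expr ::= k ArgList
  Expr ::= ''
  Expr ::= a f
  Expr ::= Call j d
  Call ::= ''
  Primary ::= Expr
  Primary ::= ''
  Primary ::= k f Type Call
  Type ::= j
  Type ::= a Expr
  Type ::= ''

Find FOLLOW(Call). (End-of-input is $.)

In Expr ::= Call j d: add FIRST(j d) = { j }.
In Primary ::= k f Type Call: Call is at the end, add FOLLOW(Primary) = { $, a, c, j, k }.
Union: FOLLOW(Call) = { $, a, c, j, k }.

{ $, a, c, j, k }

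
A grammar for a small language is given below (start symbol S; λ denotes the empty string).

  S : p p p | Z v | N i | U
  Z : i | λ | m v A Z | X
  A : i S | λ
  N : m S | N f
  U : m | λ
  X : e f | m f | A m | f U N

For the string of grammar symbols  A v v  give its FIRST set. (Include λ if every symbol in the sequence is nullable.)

{ i, v }

Add FIRST(A)\{λ} = { i }; A is nullable, continue.
v is a terminal; add {v} and stop.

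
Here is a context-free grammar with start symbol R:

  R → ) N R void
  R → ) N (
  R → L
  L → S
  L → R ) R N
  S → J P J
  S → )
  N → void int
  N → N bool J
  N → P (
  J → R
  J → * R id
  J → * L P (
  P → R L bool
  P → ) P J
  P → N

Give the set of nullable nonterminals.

No nonterminal has an empty production or an RHS whose symbols are all nullable.

{ } (none)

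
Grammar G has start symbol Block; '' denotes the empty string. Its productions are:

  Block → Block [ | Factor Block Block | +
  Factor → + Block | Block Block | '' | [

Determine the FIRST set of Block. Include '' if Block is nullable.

From Block → Block [: add FIRST(Block) = { +, [ }.
From Block → Factor Block Block: Factor nullable, take FIRST(Factor) ∪ FIRST(Block) = { +, [ }.
Block → + contributes {+}.
Union: FIRST(Block) = { +, [ }.

{ +, [ }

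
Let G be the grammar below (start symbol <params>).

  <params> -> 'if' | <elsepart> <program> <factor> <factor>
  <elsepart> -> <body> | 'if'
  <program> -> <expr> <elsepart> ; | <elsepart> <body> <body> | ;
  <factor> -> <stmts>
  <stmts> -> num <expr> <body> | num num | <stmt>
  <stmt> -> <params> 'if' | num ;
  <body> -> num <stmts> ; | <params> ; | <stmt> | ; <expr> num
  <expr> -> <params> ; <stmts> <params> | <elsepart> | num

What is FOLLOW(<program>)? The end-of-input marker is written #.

{ 'if', ;, num }

In <params> -> <elsepart> <program> <factor> <factor>: add FIRST(<factor> <factor>) = { 'if', ;, num }.
Union: FOLLOW(<program>) = { 'if', ;, num }.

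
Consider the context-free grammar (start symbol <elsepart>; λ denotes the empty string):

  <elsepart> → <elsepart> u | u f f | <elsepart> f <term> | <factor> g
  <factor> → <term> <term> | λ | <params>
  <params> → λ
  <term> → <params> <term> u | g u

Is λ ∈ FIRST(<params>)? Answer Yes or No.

Yes

<params> has an λ-production, so <params> ⇒ λ.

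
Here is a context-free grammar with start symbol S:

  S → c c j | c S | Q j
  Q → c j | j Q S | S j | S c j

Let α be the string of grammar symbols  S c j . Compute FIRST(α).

{ c, j }

Add FIRST(S) = { c, j }; S is not nullable, stop.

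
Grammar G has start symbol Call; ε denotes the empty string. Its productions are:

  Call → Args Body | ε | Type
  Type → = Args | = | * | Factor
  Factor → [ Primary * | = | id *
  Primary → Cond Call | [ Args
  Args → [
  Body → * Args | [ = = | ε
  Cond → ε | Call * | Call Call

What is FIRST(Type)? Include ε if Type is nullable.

Type → = Args contributes {=}.
Type → = contributes {=}.
Type → * contributes {*}.
From Type → Factor: add FIRST(Factor) = { =, [, id }.
Union: FIRST(Type) = { *, =, [, id }.

{ *, =, [, id }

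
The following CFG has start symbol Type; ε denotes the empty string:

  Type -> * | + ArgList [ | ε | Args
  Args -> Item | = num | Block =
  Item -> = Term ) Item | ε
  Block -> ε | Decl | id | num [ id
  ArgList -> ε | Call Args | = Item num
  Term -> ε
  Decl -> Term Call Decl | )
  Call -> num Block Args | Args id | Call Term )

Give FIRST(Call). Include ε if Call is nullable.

Call -> num Block Args contributes {num}.
From Call -> Args id: Args nullable, take FIRST(Args) ∪ {id} = { ), =, id, num }.
From Call -> Call Term ): add FIRST(Call) = { ), =, id, num }.
Union: FIRST(Call) = { ), =, id, num }.

{ ), =, id, num }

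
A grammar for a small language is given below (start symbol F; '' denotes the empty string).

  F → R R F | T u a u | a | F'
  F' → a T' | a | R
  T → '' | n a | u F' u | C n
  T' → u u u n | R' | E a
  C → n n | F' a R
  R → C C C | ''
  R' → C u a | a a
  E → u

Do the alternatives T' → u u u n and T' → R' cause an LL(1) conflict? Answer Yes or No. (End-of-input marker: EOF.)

No

FIRST(u u u n) = { u } and FIRST(R') = { a, n }.
The FIRST sets are disjoint and neither alternative is nullable — no conflict.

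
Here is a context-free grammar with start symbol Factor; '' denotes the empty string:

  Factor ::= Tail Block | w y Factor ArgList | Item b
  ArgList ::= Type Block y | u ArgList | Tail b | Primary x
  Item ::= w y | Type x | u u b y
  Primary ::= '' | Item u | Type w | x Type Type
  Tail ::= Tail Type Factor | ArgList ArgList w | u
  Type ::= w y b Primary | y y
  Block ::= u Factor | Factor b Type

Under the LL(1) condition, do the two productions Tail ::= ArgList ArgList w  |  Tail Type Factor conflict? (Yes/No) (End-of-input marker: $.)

Yes

FIRST(ArgList ArgList w) = { u, w, x, y } and FIRST(Tail Type Factor) = { u, w, x, y }.
Both contain u, so the two alternatives are not disjoint — LL(1) conflict.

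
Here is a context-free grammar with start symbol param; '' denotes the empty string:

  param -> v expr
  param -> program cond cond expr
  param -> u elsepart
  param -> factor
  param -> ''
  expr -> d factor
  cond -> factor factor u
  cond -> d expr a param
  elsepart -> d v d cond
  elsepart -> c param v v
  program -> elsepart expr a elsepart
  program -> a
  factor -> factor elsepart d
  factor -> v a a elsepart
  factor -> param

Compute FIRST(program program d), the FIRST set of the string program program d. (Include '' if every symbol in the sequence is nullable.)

Add FIRST(program) = { a, c, d }; program is not nullable, stop.

{ a, c, d }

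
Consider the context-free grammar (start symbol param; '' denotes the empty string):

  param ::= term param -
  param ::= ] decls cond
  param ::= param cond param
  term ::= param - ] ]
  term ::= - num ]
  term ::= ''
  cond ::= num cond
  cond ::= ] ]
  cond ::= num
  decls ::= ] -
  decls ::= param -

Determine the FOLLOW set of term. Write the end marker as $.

In param ::= term param -: add FIRST(param -) = { -, ] }.
Union: FOLLOW(term) = { -, ] }.

{ -, ] }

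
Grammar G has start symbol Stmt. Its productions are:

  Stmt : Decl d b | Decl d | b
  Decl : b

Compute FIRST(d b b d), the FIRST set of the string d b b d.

{ d }

d is a terminal; add {d} and stop.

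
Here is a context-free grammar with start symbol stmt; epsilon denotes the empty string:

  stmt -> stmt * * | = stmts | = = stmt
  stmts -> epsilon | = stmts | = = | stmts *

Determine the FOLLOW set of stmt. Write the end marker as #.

{ #, * }

stmt is the start symbol, so # ∈ FOLLOW(stmt).
In stmt -> stmt * *: add FIRST(* *) = { * }.
In stmt -> = = stmt: stmt is at the end, add FOLLOW(stmt) = { #, * }.
Union: FOLLOW(stmt) = { #, * }.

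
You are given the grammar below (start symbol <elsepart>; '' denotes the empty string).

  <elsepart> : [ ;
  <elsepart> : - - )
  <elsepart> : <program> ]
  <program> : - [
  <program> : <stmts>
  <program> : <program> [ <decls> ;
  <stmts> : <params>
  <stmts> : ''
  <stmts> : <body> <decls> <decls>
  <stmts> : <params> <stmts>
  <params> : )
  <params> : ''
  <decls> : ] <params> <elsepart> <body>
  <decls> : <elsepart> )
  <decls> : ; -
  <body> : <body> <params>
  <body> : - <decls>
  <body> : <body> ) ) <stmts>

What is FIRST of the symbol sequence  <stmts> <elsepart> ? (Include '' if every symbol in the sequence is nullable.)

Add FIRST(<stmts>)\{''} = { ), - }; <stmts> is nullable, continue.
Add FIRST(<elsepart>) = { ), -, [, ] }; <elsepart> is not nullable, stop.

{ ), -, [, ] }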